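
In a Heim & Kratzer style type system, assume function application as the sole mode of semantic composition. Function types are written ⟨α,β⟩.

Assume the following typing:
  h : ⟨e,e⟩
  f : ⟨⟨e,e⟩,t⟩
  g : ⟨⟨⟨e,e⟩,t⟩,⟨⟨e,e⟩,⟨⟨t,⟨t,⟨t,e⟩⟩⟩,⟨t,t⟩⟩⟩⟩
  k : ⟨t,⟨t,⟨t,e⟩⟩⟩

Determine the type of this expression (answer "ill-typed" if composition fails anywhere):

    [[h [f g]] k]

[f g]: ⟨⟨⟨e,e⟩,t⟩,⟨⟨e,e⟩,⟨⟨t,⟨t,⟨t,e⟩⟩⟩,⟨t,t⟩⟩⟩⟩ applied to ⟨⟨e,e⟩,t⟩ yields ⟨⟨e,e⟩,⟨⟨t,⟨t,⟨t,e⟩⟩⟩,⟨t,t⟩⟩⟩.
[h [f g]]: ⟨⟨e,e⟩,⟨⟨t,⟨t,⟨t,e⟩⟩⟩,⟨t,t⟩⟩⟩ applied to ⟨e,e⟩ yields ⟨⟨t,⟨t,⟨t,e⟩⟩⟩,⟨t,t⟩⟩.
[[h [f g]] k]: ⟨⟨t,⟨t,⟨t,e⟩⟩⟩,⟨t,t⟩⟩ applied to ⟨t,⟨t,⟨t,e⟩⟩⟩ yields ⟨t,t⟩.

⟨t,t⟩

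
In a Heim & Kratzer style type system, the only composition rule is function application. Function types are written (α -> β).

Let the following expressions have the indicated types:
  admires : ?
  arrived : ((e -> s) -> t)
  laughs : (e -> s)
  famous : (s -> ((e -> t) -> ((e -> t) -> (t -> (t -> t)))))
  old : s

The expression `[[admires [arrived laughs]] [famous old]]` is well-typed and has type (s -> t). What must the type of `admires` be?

(t -> (((e -> t) -> ((e -> t) -> (t -> (t -> t)))) -> (s -> t)))

For [[admires [arrived laughs]] [famous old]] to have type (s -> t) with [famous old] of type ((e -> t) -> ((e -> t) -> (t -> (t -> t)))), [admires [arrived laughs]] must be the function: [admires [arrived laughs]] : (((e -> t) -> ((e -> t) -> (t -> (t -> t)))) -> (s -> t)).
For [admires [arrived laughs]] to have type (((e -> t) -> ((e -> t) -> (t -> (t -> t)))) -> (s -> t)) with [arrived laughs] of type t, admires must be the function: admires : (t -> (((e -> t) -> ((e -> t) -> (t -> (t -> t)))) -> (s -> t))).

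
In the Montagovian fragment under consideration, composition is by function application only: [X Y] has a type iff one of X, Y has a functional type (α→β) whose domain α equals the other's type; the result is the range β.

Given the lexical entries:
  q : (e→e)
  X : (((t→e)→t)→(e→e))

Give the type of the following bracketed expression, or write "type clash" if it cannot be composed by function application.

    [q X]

type clash

[q X]: (e→e) and (((t→e)→t)→(e→e)) cannot combine by function application — type clash.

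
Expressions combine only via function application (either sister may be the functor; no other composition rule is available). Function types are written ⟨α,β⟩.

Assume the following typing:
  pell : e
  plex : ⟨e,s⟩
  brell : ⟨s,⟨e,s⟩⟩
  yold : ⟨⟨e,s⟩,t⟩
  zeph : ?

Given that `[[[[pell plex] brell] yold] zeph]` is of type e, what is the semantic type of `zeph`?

[[[[pell plex] brell] yold] zeph] must have type e. The sister [[[pell plex] brell] yold] has type t; that is not a function onto e, so zeph must be the functor, of type ⟨t,e⟩.

⟨t,e⟩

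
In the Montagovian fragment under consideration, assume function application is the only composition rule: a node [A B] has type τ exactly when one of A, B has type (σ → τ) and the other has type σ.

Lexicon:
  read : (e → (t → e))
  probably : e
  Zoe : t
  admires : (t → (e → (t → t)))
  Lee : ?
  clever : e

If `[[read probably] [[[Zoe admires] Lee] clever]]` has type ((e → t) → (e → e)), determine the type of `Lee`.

((e → (t → t)) → (e → ((t → e) → ((e → t) → (e → e)))))

At [[read probably] [[[Zoe admires] Lee] clever]] (required: ((e → t) → (e → e))): [read probably] is (t → e), which is not a function with range ((e → t) → (e → e)); hence [[[Zoe admires] Lee] clever] is the functor — type ((t → e) → ((e → t) → (e → e))).
At [[[Zoe admires] Lee] clever] (required: ((t → e) → ((e → t) → (e → e)))): clever is e, which is not a function with range ((t → e) → ((e → t) → (e → e))); hence [[Zoe admires] Lee] is the functor — type (e → ((t → e) → ((e → t) → (e → e)))).
At [[Zoe admires] Lee] (required: (e → ((t → e) → ((e → t) → (e → e))))): [Zoe admires] is (e → (t → t)), which is not a function with range (e → ((t → e) → ((e → t) → (e → e)))); hence Lee is the functor — type ((e → (t → t)) → (e → ((t → e) → ((e → t) → (e → e))))).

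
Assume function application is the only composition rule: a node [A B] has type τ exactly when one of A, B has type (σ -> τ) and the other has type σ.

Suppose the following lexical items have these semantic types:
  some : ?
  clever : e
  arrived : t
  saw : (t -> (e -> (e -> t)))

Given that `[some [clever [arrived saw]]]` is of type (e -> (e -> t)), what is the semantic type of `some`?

((e -> t) -> (e -> (e -> t)))

At [some [clever [arrived saw]]] (required: (e -> (e -> t))): [clever [arrived saw]] is (e -> t), which is not a function with range (e -> (e -> t)); hence some is the functor — type ((e -> t) -> (e -> (e -> t))).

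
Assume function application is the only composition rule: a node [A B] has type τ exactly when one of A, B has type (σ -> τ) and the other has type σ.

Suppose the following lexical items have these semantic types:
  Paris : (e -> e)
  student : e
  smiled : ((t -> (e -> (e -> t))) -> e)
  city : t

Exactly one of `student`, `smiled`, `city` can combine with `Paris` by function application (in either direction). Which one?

student

student — combines: Paris : (e -> e) takes student : e as argument, giving e.
smiled : ((t -> (e -> (e -> t))) -> e) — no; Paris wants e, and smiled wants (t -> (e -> (e -> t))).
city : t — no; Paris wants e, and city wants nothing (atomic).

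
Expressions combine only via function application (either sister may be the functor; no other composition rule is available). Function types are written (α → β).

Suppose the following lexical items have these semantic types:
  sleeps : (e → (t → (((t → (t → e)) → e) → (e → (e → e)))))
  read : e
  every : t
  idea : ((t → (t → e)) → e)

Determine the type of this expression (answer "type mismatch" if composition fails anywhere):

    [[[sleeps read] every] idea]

(e → (e → e))

[sleeps read]: functor sleeps : (e → (t → (((t → (t → e)) → e) → (e → (e → e))))), argument read : e; result (t → (((t → (t → e)) → e) → (e → (e → e)))).
[[sleeps read] every]: functor [sleeps read] : (t → (((t → (t → e)) → e) → (e → (e → e)))), argument every : t; result (((t → (t → e)) → e) → (e → (e → e))).
[[[sleeps read] every] idea]: functor [[sleeps read] every] : (((t → (t → e)) → e) → (e → (e → e))), argument idea : ((t → (t → e)) → e); result (e → (e → e)).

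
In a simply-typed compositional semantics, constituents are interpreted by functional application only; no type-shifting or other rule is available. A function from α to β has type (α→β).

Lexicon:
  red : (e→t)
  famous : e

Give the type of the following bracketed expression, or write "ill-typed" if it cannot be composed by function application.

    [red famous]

[red famous] — red of type (e→t) combines with famous of type e: type t.

t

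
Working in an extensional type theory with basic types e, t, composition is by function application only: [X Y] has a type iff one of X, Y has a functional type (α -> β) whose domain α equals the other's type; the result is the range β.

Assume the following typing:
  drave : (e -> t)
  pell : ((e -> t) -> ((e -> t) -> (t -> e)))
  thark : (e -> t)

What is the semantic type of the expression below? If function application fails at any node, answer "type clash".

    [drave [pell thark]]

(t -> e)

[pell thark]: pell is ((e -> t) -> ((e -> t) -> (t -> e))), thark is (e -> t); result ((e -> t) -> (t -> e)).
[drave [pell thark]]: [pell thark] is ((e -> t) -> (t -> e)), drave is (e -> t); result (t -> e).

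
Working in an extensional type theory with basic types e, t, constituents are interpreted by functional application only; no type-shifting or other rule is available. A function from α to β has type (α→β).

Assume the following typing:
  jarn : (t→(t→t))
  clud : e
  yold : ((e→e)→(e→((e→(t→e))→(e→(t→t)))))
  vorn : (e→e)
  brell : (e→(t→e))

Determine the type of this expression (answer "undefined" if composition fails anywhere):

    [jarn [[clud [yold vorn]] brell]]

undefined

At [yold vorn], yold : ((e→e)→(e→((e→(t→e))→(e→(t→t))))) takes vorn : (e→e), giving (e→((e→(t→e))→(e→(t→t)))).
At [clud [yold vorn]], [yold vorn] : (e→((e→(t→e))→(e→(t→t)))) takes clud : e, giving ((e→(t→e))→(e→(t→t))).
At [[clud [yold vorn]] brell], [clud [yold vorn]] : ((e→(t→e))→(e→(t→t))) takes brell : (e→(t→e)), giving (e→(t→t)).
At [jarn [[clud [yold vorn]] brell]]: neither (t→(t→t)) nor (e→(t→t)) can take the other as argument; the node is ill-typed.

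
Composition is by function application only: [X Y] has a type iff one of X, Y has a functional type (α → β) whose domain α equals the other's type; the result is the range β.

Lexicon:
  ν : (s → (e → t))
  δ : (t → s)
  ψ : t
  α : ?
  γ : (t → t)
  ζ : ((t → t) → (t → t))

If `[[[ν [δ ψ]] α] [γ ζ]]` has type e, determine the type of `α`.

((e → t) → ((t → t) → e))

[[[ν [δ ψ]] α] [γ ζ]] must have type e. The sister [γ ζ] has type (t → t); that is not a function onto e, so [[ν [δ ψ]] α] must be the functor, of type ((t → t) → e).
[[ν [δ ψ]] α] must have type ((t → t) → e). The sister [ν [δ ψ]] has type (e → t); that is not a function onto ((t → t) → e), so α must be the functor, of type ((e → t) → ((t → t) → e)).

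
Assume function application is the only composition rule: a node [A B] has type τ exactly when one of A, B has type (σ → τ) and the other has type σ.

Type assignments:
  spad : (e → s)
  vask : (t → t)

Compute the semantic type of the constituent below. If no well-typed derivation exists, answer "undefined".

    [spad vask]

At [spad vask]: neither (e → s) nor (t → t) can take the other as argument; the node is ill-typed.

undefined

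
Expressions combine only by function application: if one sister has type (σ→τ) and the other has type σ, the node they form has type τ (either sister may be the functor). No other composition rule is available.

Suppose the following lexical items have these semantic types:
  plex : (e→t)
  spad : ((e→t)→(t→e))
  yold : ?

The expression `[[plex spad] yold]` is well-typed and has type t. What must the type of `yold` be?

((t→e)→t)

[[plex spad] yold] is required to be t. [plex spad] : (t→e) cannot yield t as functor, so yold : ((t→e)→t).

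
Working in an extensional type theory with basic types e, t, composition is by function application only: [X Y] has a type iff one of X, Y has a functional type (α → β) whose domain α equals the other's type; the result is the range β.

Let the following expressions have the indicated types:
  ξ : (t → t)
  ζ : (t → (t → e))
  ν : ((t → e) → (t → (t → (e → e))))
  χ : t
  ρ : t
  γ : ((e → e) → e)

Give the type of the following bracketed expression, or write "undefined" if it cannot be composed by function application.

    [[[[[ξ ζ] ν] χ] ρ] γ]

undefined

At [ξ ζ]: neither (t → t) nor (t → (t → e)) can take the other as argument; the node is ill-typed.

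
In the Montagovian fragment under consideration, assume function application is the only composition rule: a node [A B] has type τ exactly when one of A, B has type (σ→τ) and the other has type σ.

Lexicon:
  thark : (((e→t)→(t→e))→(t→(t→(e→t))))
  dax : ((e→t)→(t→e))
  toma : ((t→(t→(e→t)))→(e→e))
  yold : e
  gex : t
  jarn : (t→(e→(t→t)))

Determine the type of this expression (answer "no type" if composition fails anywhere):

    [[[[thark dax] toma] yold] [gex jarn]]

[thark dax] — thark of type (((e→t)→(t→e))→(t→(t→(e→t)))) combines with dax of type ((e→t)→(t→e)): type (t→(t→(e→t))).
[[thark dax] toma] — toma of type ((t→(t→(e→t)))→(e→e)) combines with [thark dax] of type (t→(t→(e→t))): type (e→e).
[[[thark dax] toma] yold] — [[thark dax] toma] of type (e→e) combines with yold of type e: type e.
[gex jarn] — jarn of type (t→(e→(t→t))) combines with gex of type t: type (e→(t→t)).
[[[[thark dax] toma] yold] [gex jarn]] — [gex jarn] of type (e→(t→t)) combines with [[[thark dax] toma] yold] of type e: type (t→t).

(t→t)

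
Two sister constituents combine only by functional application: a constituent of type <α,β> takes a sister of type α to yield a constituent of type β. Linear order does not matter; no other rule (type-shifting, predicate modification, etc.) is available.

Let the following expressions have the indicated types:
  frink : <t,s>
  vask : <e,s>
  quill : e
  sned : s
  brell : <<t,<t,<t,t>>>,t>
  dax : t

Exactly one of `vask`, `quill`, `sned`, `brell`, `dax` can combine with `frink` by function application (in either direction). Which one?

dax

vask : <e,s> — does not combine with frink.
quill : e — does not combine with frink.
sned : s — does not combine with frink.
brell : <<t,<t,<t,t>>>,t> — does not combine with frink.
dax — combines: frink : <t,s> takes dax : t as argument, giving s.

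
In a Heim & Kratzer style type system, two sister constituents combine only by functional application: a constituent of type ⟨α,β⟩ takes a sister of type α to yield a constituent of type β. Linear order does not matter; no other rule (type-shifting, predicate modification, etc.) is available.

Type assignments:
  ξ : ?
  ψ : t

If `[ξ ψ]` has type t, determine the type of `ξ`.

At [ξ ψ] (required: t): ψ is t, which is not a function with range t; hence ξ is the functor — type ⟨t,t⟩.

⟨t,t⟩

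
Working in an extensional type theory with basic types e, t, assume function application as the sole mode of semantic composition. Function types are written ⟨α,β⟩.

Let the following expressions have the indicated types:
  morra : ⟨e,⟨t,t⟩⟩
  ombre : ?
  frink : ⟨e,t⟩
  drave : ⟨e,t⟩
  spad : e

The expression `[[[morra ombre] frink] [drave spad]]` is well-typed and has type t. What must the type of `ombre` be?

⟨⟨e,⟨t,t⟩⟩,⟨⟨e,t⟩,⟨t,t⟩⟩⟩

At [[[morra ombre] frink] [drave spad]] (required: t): [drave spad] is t, which is not a function with range t; hence [[morra ombre] frink] is the functor — type ⟨t,t⟩.
At [[morra ombre] frink] (required: ⟨t,t⟩): frink is ⟨e,t⟩, which is not a function with range ⟨t,t⟩; hence [morra ombre] is the functor — type ⟨⟨e,t⟩,⟨t,t⟩⟩.
At [morra ombre] (required: ⟨⟨e,t⟩,⟨t,t⟩⟩): morra is ⟨e,⟨t,t⟩⟩, which is not a function with range ⟨⟨e,t⟩,⟨t,t⟩⟩; hence ombre is the functor — type ⟨⟨e,⟨t,t⟩⟩,⟨⟨e,t⟩,⟨t,t⟩⟩⟩.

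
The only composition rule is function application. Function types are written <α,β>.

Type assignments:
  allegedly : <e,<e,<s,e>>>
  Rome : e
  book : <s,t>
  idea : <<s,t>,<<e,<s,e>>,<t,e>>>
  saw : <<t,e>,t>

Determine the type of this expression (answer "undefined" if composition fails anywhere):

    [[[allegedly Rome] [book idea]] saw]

At [allegedly Rome], allegedly : <e,<e,<s,e>>> takes Rome : e, giving <e,<s,e>>.
At [book idea], idea : <<s,t>,<<e,<s,e>>,<t,e>>> takes book : <s,t>, giving <<e,<s,e>>,<t,e>>.
At [[allegedly Rome] [book idea]], [book idea] : <<e,<s,e>>,<t,e>> takes [allegedly Rome] : <e,<s,e>>, giving <t,e>.
At [[[allegedly Rome] [book idea]] saw], saw : <<t,e>,t> takes [[allegedly Rome] [book idea]] : <t,e>, giving t.

t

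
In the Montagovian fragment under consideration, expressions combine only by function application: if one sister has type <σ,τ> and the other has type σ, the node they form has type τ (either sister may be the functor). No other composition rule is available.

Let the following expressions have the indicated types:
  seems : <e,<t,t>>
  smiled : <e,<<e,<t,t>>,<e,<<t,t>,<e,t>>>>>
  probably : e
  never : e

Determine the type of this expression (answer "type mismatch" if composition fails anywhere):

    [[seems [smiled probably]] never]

At [smiled probably], smiled : <e,<<e,<t,t>>,<e,<<t,t>,<e,t>>>>> takes probably : e, giving <<e,<t,t>>,<e,<<t,t>,<e,t>>>>.
At [seems [smiled probably]], [smiled probably] : <<e,<t,t>>,<e,<<t,t>,<e,t>>>> takes seems : <e,<t,t>>, giving <e,<<t,t>,<e,t>>>.
At [[seems [smiled probably]] never], [seems [smiled probably]] : <e,<<t,t>,<e,t>>> takes never : e, giving <<t,t>,<e,t>>.

<<t,t>,<e,t>>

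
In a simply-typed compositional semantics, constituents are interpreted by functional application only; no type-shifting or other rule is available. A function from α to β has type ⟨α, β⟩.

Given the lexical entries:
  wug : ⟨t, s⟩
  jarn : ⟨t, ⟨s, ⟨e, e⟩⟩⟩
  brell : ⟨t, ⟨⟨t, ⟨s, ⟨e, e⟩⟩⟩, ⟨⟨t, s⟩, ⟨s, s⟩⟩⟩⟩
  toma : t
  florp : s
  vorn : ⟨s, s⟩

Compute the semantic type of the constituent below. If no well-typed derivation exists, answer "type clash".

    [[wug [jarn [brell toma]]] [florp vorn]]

s

[brell toma]: brell is ⟨t, ⟨⟨t, ⟨s, ⟨e, e⟩⟩⟩, ⟨⟨t, s⟩, ⟨s, s⟩⟩⟩⟩, toma is t; result ⟨⟨t, ⟨s, ⟨e, e⟩⟩⟩, ⟨⟨t, s⟩, ⟨s, s⟩⟩⟩.
[jarn [brell toma]]: [brell toma] is ⟨⟨t, ⟨s, ⟨e, e⟩⟩⟩, ⟨⟨t, s⟩, ⟨s, s⟩⟩⟩, jarn is ⟨t, ⟨s, ⟨e, e⟩⟩⟩; result ⟨⟨t, s⟩, ⟨s, s⟩⟩.
[wug [jarn [brell toma]]]: [jarn [brell toma]] is ⟨⟨t, s⟩, ⟨s, s⟩⟩, wug is ⟨t, s⟩; result ⟨s, s⟩.
[florp vorn]: vorn is ⟨s, s⟩, florp is s; result s.
[[wug [jarn [brell toma]]] [florp vorn]]: [wug [jarn [brell toma]]] is ⟨s, s⟩, [florp vorn] is s; result s.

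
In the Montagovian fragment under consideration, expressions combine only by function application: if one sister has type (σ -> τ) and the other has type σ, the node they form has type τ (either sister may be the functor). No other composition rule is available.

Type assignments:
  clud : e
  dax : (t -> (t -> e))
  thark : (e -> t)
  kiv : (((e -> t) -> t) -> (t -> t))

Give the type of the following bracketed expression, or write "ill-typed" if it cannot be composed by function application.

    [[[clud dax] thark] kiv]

ill-typed

At [clud dax]: neither e nor (t -> (t -> e)) can take the other as argument; the node is ill-typed.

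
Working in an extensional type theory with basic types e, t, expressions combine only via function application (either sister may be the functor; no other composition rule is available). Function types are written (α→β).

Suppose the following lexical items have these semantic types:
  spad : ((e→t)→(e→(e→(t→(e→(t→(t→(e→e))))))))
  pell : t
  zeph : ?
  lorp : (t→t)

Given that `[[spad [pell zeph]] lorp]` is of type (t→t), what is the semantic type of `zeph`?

(t→(((e→t)→(e→(e→(t→(e→(t→(t→(e→e))))))))→((t→t)→(t→t))))

For [[spad [pell zeph]] lorp] to have type (t→t) with lorp of type (t→t), [spad [pell zeph]] must be the function: [spad [pell zeph]] : ((t→t)→(t→t)).
For [spad [pell zeph]] to have type ((t→t)→(t→t)) with spad of type ((e→t)→(e→(e→(t→(e→(t→(t→(e→e)))))))), [pell zeph] must be the function: [pell zeph] : (((e→t)→(e→(e→(t→(e→(t→(t→(e→e))))))))→((t→t)→(t→t))).
For [pell zeph] to have type (((e→t)→(e→(e→(t→(e→(t→(t→(e→e))))))))→((t→t)→(t→t))) with pell of type t, zeph must be the function: zeph : (t→(((e→t)→(e→(e→(t→(e→(t→(t→(e→e))))))))→((t→t)→(t→t)))).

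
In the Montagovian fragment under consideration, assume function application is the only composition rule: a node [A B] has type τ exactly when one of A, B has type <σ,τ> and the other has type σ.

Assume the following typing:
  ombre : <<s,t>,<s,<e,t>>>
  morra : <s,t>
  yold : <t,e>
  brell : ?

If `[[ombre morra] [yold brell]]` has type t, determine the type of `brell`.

<<t,e>,<<s,<e,t>>,t>>

[[ombre morra] [yold brell]] is required to be t. [ombre morra] : <s,<e,t>> cannot yield t as functor, so [yold brell] : <<s,<e,t>>,t>.
[yold brell] is required to be <<s,<e,t>>,t>. yold : <t,e> cannot yield <<s,<e,t>>,t> as functor, so brell : <<t,e>,<<s,<e,t>>,t>>.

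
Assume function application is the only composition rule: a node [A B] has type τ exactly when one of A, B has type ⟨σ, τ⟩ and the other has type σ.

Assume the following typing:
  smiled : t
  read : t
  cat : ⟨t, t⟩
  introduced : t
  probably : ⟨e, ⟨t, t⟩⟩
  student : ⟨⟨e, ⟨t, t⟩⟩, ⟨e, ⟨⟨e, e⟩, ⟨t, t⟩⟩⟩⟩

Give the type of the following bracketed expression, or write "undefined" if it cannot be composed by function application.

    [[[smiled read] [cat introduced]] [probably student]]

[smiled read]: t with t — neither is a function whose domain matches the other; composition fails here.

undefined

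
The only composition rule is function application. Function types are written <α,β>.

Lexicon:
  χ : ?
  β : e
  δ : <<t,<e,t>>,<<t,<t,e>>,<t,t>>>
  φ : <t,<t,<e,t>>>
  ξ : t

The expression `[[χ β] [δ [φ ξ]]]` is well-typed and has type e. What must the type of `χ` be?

At [[χ β] [δ [φ ξ]]] (required: e): [δ [φ ξ]] is <<t,<t,e>>,<t,t>>, which is not a function with range e; hence [χ β] is the functor — type <<<t,<t,e>>,<t,t>>,e>.
At [χ β] (required: <<<t,<t,e>>,<t,t>>,e>): β is e, which is not a function with range <<<t,<t,e>>,<t,t>>,e>; hence χ is the functor — type <e,<<<t,<t,e>>,<t,t>>,e>>.

<e,<<<t,<t,e>>,<t,t>>,e>>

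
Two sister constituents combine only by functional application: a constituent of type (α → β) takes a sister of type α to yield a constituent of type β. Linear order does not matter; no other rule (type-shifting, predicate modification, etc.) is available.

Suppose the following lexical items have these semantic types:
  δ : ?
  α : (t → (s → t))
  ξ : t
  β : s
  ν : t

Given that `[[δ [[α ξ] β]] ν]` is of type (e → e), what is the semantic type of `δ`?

For [[δ [[α ξ] β]] ν] to have type (e → e) with ν of type t, [δ [[α ξ] β]] must be the function: [δ [[α ξ] β]] : (t → (e → e)).
For [δ [[α ξ] β]] to have type (t → (e → e)) with [[α ξ] β] of type t, δ must be the function: δ : (t → (t → (e → e))).

(t → (t → (e → e)))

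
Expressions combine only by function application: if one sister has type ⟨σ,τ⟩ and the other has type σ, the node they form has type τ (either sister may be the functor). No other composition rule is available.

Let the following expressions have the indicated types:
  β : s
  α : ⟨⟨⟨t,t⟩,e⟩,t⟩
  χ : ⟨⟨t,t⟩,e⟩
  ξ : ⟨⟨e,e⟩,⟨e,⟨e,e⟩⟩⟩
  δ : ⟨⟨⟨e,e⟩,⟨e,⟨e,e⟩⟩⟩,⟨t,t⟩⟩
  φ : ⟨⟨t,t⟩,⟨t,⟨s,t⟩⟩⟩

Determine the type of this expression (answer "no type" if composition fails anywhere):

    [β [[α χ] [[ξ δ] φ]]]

t

[α χ] — α of type ⟨⟨⟨t,t⟩,e⟩,t⟩ combines with χ of type ⟨⟨t,t⟩,e⟩: type t.
[ξ δ] — δ of type ⟨⟨⟨e,e⟩,⟨e,⟨e,e⟩⟩⟩,⟨t,t⟩⟩ combines with ξ of type ⟨⟨e,e⟩,⟨e,⟨e,e⟩⟩⟩: type ⟨t,t⟩.
[[ξ δ] φ] — φ of type ⟨⟨t,t⟩,⟨t,⟨s,t⟩⟩⟩ combines with [ξ δ] of type ⟨t,t⟩: type ⟨t,⟨s,t⟩⟩.
[[α χ] [[ξ δ] φ]] — [[ξ δ] φ] of type ⟨t,⟨s,t⟩⟩ combines with [α χ] of type t: type ⟨s,t⟩.
[β [[α χ] [[ξ δ] φ]]] — [[α χ] [[ξ δ] φ]] of type ⟨s,t⟩ combines with β of type s: type t.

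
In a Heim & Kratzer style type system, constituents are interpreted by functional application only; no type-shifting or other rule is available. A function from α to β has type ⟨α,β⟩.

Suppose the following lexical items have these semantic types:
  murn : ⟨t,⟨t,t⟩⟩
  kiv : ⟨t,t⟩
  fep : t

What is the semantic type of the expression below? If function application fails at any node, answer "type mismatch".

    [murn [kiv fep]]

⟨t,t⟩

[kiv fep] — kiv of type ⟨t,t⟩ combines with fep of type t: type t.
[murn [kiv fep]] — murn of type ⟨t,⟨t,t⟩⟩ combines with [kiv fep] of type t: type ⟨t,t⟩.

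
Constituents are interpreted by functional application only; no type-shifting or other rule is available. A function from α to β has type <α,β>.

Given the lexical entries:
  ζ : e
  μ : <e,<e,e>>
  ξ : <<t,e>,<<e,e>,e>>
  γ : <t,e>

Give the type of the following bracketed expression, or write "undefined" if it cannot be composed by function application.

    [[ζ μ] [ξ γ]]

[ζ μ]: <e,<e,e>> applied to e yields <e,e>.
[ξ γ]: <<t,e>,<<e,e>,e>> applied to <t,e> yields <<e,e>,e>.
[[ζ μ] [ξ γ]]: <<e,e>,e> applied to <e,e> yields e.

e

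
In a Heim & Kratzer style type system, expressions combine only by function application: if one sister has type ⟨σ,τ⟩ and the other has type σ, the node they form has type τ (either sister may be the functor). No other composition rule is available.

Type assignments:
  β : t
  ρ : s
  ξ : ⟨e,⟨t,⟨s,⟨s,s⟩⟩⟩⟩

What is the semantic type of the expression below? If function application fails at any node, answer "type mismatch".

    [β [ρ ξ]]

type mismatch

[ρ ξ]: s and ⟨e,⟨t,⟨s,⟨s,s⟩⟩⟩⟩ cannot combine by function application — type clash.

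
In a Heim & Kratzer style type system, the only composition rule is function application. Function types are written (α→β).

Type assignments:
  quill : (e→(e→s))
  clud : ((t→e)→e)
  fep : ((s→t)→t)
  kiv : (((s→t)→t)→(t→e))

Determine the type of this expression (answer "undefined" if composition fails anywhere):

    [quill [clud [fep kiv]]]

(e→s)

[fep kiv]: (((s→t)→t)→(t→e)) applied to ((s→t)→t) yields (t→e).
[clud [fep kiv]]: ((t→e)→e) applied to (t→e) yields e.
[quill [clud [fep kiv]]]: (e→(e→s)) applied to e yields (e→s).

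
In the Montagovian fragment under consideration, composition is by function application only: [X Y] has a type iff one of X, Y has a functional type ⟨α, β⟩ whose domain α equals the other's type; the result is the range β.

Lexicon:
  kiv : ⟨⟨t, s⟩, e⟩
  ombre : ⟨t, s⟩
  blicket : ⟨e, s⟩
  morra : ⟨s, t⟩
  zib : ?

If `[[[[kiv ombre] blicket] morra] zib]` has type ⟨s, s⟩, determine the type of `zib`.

[[[[kiv ombre] blicket] morra] zib] is required to be ⟨s, s⟩. [[[kiv ombre] blicket] morra] : t cannot yield ⟨s, s⟩ as functor, so zib : ⟨t, ⟨s, s⟩⟩.

⟨t, ⟨s, s⟩⟩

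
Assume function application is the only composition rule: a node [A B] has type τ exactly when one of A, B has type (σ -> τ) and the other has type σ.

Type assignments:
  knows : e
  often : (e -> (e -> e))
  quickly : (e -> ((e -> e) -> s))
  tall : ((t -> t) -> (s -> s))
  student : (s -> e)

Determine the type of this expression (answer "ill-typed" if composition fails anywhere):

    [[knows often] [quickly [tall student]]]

[knows often]: (e -> (e -> e)) applied to e yields (e -> e).
[tall student]: ((t -> t) -> (s -> s)) with (s -> e) — neither is a function whose domain matches the other; composition fails here.

ill-typed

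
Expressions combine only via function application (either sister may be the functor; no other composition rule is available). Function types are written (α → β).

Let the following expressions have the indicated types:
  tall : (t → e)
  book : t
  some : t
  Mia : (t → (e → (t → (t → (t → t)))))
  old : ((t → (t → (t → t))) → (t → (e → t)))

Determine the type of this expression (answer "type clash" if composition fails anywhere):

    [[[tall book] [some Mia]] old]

(t → (e → t))

[tall book]: tall is (t → e), book is t; result e.
[some Mia]: Mia is (t → (e → (t → (t → (t → t))))), some is t; result (e → (t → (t → (t → t)))).
[[tall book] [some Mia]]: [some Mia] is (e → (t → (t → (t → t)))), [tall book] is e; result (t → (t → (t → t))).
[[[tall book] [some Mia]] old]: old is ((t → (t → (t → t))) → (t → (e → t))), [[tall book] [some Mia]] is (t → (t → (t → t))); result (t → (e → t)).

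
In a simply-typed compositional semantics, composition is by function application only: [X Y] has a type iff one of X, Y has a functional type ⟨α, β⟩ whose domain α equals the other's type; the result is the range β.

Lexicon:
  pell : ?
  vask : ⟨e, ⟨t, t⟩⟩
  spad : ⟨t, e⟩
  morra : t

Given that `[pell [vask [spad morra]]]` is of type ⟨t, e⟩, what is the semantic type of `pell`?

⟨⟨t, t⟩, ⟨t, e⟩⟩

For [pell [vask [spad morra]]] to have type ⟨t, e⟩ with [vask [spad morra]] of type ⟨t, t⟩, pell must be the function: pell : ⟨⟨t, t⟩, ⟨t, e⟩⟩.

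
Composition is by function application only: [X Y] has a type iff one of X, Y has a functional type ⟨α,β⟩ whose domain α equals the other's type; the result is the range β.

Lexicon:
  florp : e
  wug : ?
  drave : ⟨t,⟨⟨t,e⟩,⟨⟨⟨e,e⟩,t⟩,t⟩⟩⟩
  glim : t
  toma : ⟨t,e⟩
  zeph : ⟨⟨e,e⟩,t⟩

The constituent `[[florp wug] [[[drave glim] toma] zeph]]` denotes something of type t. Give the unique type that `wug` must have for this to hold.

For [[florp wug] [[[drave glim] toma] zeph]] to have type t with [[[drave glim] toma] zeph] of type t, [florp wug] must be the function: [florp wug] : ⟨t,t⟩.
For [florp wug] to have type ⟨t,t⟩ with florp of type e, wug must be the function: wug : ⟨e,⟨t,t⟩⟩.

⟨e,⟨t,t⟩⟩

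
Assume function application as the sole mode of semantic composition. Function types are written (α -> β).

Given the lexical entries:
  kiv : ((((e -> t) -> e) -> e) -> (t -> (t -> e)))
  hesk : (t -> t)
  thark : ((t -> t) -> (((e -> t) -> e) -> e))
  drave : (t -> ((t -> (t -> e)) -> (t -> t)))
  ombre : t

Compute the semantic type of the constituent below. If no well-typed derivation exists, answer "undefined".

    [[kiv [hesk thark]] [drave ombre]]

[hesk thark]: ((t -> t) -> (((e -> t) -> e) -> e)) applied to (t -> t) yields (((e -> t) -> e) -> e).
[kiv [hesk thark]]: ((((e -> t) -> e) -> e) -> (t -> (t -> e))) applied to (((e -> t) -> e) -> e) yields (t -> (t -> e)).
[drave ombre]: (t -> ((t -> (t -> e)) -> (t -> t))) applied to t yields ((t -> (t -> e)) -> (t -> t)).
[[kiv [hesk thark]] [drave ombre]]: ((t -> (t -> e)) -> (t -> t)) applied to (t -> (t -> e)) yields (t -> t).

(t -> t)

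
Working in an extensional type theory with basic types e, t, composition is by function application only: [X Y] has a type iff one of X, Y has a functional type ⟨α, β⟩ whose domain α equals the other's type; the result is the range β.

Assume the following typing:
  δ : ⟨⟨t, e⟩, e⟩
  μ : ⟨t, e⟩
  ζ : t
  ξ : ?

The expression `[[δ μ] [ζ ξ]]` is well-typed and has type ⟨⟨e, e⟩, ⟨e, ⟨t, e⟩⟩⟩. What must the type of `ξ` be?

⟨t, ⟨e, ⟨⟨e, e⟩, ⟨e, ⟨t, e⟩⟩⟩⟩⟩

[[δ μ] [ζ ξ]] is required to be ⟨⟨e, e⟩, ⟨e, ⟨t, e⟩⟩⟩. [δ μ] : e cannot yield ⟨⟨e, e⟩, ⟨e, ⟨t, e⟩⟩⟩ as functor, so [ζ ξ] : ⟨e, ⟨⟨e, e⟩, ⟨e, ⟨t, e⟩⟩⟩⟩.
[ζ ξ] is required to be ⟨e, ⟨⟨e, e⟩, ⟨e, ⟨t, e⟩⟩⟩⟩. ζ : t cannot yield ⟨e, ⟨⟨e, e⟩, ⟨e, ⟨t, e⟩⟩⟩⟩ as functor, so ξ : ⟨t, ⟨e, ⟨⟨e, e⟩, ⟨e, ⟨t, e⟩⟩⟩⟩⟩.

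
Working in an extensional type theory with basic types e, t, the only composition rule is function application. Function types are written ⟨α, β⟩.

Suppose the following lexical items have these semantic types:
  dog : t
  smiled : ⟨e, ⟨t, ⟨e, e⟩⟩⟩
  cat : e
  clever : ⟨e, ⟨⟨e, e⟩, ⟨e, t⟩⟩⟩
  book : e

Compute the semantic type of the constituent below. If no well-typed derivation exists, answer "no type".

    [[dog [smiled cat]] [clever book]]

⟨e, t⟩

At [smiled cat], smiled : ⟨e, ⟨t, ⟨e, e⟩⟩⟩ takes cat : e, giving ⟨t, ⟨e, e⟩⟩.
At [dog [smiled cat]], [smiled cat] : ⟨t, ⟨e, e⟩⟩ takes dog : t, giving ⟨e, e⟩.
At [clever book], clever : ⟨e, ⟨⟨e, e⟩, ⟨e, t⟩⟩⟩ takes book : e, giving ⟨⟨e, e⟩, ⟨e, t⟩⟩.
At [[dog [smiled cat]] [clever book]], [clever book] : ⟨⟨e, e⟩, ⟨e, t⟩⟩ takes [dog [smiled cat]] : ⟨e, e⟩, giving ⟨e, t⟩.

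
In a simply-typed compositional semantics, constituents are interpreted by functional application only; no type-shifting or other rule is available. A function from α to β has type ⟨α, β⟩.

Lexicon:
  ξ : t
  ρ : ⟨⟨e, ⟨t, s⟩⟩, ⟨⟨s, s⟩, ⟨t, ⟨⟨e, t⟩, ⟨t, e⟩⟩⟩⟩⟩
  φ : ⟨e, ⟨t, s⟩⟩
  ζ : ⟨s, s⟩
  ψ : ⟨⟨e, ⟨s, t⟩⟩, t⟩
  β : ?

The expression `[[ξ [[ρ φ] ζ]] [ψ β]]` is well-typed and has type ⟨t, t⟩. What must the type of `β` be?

⟨⟨⟨e, ⟨s, t⟩⟩, t⟩, ⟨⟨⟨e, t⟩, ⟨t, e⟩⟩, ⟨t, t⟩⟩⟩

[[ξ [[ρ φ] ζ]] [ψ β]] must have type ⟨t, t⟩. The sister [ξ [[ρ φ] ζ]] has type ⟨⟨e, t⟩, ⟨t, e⟩⟩; that is not a function onto ⟨t, t⟩, so [ψ β] must be the functor, of type ⟨⟨⟨e, t⟩, ⟨t, e⟩⟩, ⟨t, t⟩⟩.
[ψ β] must have type ⟨⟨⟨e, t⟩, ⟨t, e⟩⟩, ⟨t, t⟩⟩. The sister ψ has type ⟨⟨e, ⟨s, t⟩⟩, t⟩; that is not a function onto ⟨⟨⟨e, t⟩, ⟨t, e⟩⟩, ⟨t, t⟩⟩, so β must be the functor, of type ⟨⟨⟨e, ⟨s, t⟩⟩, t⟩, ⟨⟨⟨e, t⟩, ⟨t, e⟩⟩, ⟨t, t⟩⟩⟩.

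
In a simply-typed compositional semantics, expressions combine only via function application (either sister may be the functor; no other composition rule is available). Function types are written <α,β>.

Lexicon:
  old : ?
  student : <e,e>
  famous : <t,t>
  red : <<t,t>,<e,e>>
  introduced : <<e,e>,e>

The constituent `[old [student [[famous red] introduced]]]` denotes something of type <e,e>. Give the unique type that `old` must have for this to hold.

<e,<e,e>>

At [old [student [[famous red] introduced]]] (required: <e,e>): [student [[famous red] introduced]] is e, which is not a function with range <e,e>; hence old is the functor — type <e,<e,e>>.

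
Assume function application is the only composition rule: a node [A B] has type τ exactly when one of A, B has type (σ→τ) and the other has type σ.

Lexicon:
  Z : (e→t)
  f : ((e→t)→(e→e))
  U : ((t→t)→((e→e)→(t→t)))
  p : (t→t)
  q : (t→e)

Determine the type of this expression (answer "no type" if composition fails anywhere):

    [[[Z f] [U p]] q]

no type

[Z f]: f is ((e→t)→(e→e)), Z is (e→t); result (e→e).
[U p]: U is ((t→t)→((e→e)→(t→t))), p is (t→t); result ((e→e)→(t→t)).
[[Z f] [U p]]: [U p] is ((e→e)→(t→t)), [Z f] is (e→e); result (t→t).
At [[[Z f] [U p]] q]: neither (t→t) nor (t→e) can take the other as argument; the node is ill-typed.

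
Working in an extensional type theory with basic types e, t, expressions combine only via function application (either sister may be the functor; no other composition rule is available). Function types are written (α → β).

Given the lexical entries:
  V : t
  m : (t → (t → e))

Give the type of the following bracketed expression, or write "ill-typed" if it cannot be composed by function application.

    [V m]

[V m]: m is (t → (t → e)), V is t; result (t → e).

(t → e)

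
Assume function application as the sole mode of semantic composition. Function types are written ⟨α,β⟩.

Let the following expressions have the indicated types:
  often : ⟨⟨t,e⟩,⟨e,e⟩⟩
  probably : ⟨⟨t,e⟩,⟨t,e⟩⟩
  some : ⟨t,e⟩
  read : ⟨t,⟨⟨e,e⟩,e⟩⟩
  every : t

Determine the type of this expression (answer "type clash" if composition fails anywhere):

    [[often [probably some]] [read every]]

e

[probably some]: ⟨⟨t,e⟩,⟨t,e⟩⟩ applied to ⟨t,e⟩ yields ⟨t,e⟩.
[often [probably some]]: ⟨⟨t,e⟩,⟨e,e⟩⟩ applied to ⟨t,e⟩ yields ⟨e,e⟩.
[read every]: ⟨t,⟨⟨e,e⟩,e⟩⟩ applied to t yields ⟨⟨e,e⟩,e⟩.
[[often [probably some]] [read every]]: ⟨⟨e,e⟩,e⟩ applied to ⟨e,e⟩ yields e.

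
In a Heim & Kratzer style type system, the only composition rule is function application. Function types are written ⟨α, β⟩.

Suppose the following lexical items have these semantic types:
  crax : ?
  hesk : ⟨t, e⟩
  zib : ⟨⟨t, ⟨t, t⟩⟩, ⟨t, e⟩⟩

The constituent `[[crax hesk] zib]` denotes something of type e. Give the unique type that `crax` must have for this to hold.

⟨⟨t, e⟩, ⟨⟨⟨t, ⟨t, t⟩⟩, ⟨t, e⟩⟩, e⟩⟩

For [[crax hesk] zib] to have type e with zib of type ⟨⟨t, ⟨t, t⟩⟩, ⟨t, e⟩⟩, [crax hesk] must be the function: [crax hesk] : ⟨⟨⟨t, ⟨t, t⟩⟩, ⟨t, e⟩⟩, e⟩.
For [crax hesk] to have type ⟨⟨⟨t, ⟨t, t⟩⟩, ⟨t, e⟩⟩, e⟩ with hesk of type ⟨t, e⟩, crax must be the function: crax : ⟨⟨t, e⟩, ⟨⟨⟨t, ⟨t, t⟩⟩, ⟨t, e⟩⟩, e⟩⟩.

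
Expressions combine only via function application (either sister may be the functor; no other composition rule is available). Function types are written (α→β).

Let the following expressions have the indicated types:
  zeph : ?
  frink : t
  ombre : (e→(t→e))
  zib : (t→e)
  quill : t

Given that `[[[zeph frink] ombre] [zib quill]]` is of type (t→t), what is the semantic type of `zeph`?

(t→((e→(t→e))→(e→(t→t))))

For [[[zeph frink] ombre] [zib quill]] to have type (t→t) with [zib quill] of type e, [[zeph frink] ombre] must be the function: [[zeph frink] ombre] : (e→(t→t)).
For [[zeph frink] ombre] to have type (e→(t→t)) with ombre of type (e→(t→e)), [zeph frink] must be the function: [zeph frink] : ((e→(t→e))→(e→(t→t))).
For [zeph frink] to have type ((e→(t→e))→(e→(t→t))) with frink of type t, zeph must be the function: zeph : (t→((e→(t→e))→(e→(t→t)))).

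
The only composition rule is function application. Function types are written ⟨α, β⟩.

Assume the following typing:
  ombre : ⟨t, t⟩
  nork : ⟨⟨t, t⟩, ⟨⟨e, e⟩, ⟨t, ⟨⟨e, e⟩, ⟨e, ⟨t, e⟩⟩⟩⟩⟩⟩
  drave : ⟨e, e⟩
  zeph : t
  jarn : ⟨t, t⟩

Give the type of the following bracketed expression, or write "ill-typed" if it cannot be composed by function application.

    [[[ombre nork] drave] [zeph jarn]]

⟨⟨e, e⟩, ⟨e, ⟨t, e⟩⟩⟩

[ombre nork]: functor nork : ⟨⟨t, t⟩, ⟨⟨e, e⟩, ⟨t, ⟨⟨e, e⟩, ⟨e, ⟨t, e⟩⟩⟩⟩⟩⟩, argument ombre : ⟨t, t⟩; result ⟨⟨e, e⟩, ⟨t, ⟨⟨e, e⟩, ⟨e, ⟨t, e⟩⟩⟩⟩⟩.
[[ombre nork] drave]: functor [ombre nork] : ⟨⟨e, e⟩, ⟨t, ⟨⟨e, e⟩, ⟨e, ⟨t, e⟩⟩⟩⟩⟩, argument drave : ⟨e, e⟩; result ⟨t, ⟨⟨e, e⟩, ⟨e, ⟨t, e⟩⟩⟩⟩.
[zeph jarn]: functor jarn : ⟨t, t⟩, argument zeph : t; result t.
[[[ombre nork] drave] [zeph jarn]]: functor [[ombre nork] drave] : ⟨t, ⟨⟨e, e⟩, ⟨e, ⟨t, e⟩⟩⟩⟩, argument [zeph jarn] : t; result ⟨⟨e, e⟩, ⟨e, ⟨t, e⟩⟩⟩.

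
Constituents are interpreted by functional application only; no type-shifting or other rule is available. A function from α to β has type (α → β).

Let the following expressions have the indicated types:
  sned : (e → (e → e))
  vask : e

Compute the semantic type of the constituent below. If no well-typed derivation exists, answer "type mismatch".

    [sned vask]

(e → e)

[sned vask]: (e → (e → e)) applied to e yields (e → e).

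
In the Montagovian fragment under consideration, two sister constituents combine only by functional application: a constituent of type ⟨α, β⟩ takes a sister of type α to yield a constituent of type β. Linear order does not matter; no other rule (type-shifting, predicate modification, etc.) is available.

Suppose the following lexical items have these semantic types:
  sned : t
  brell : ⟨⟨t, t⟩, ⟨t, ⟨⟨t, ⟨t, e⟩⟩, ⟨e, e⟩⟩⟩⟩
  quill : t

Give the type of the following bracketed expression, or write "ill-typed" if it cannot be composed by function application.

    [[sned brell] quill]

[sned brell]: t with ⟨⟨t, t⟩, ⟨t, ⟨⟨t, ⟨t, e⟩⟩, ⟨e, e⟩⟩⟩⟩ — neither is a function whose domain matches the other; composition fails here.

ill-typed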